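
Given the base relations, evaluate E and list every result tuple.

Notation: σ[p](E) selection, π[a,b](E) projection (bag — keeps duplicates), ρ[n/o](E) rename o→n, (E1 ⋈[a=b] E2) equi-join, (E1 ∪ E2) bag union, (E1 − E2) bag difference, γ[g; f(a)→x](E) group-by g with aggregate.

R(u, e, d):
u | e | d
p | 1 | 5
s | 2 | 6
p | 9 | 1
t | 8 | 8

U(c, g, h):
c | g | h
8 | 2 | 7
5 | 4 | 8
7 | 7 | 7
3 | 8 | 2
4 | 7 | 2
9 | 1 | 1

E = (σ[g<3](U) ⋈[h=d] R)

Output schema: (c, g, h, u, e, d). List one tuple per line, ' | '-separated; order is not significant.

Stepwise |·|:
  U → 6
  σ[g<3](U) → 2
  R → 4
  (σ[g<3](U) ⋈[h=d] R) → 1

== RESULT ==
c | g | h | u | e | d
9 | 1 | 1 | p | 9 | 1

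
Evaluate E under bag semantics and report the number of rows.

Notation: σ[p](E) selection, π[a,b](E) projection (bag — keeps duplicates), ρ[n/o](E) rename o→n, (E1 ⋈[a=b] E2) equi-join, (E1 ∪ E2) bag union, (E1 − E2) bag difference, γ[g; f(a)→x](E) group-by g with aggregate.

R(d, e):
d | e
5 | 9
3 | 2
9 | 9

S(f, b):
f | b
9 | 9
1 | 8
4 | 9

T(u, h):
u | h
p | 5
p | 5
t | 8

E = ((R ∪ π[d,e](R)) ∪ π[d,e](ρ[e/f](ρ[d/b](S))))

Subexpression sizes:
  R → 3
  R → 3
  π[d,e](R) → 3
  (R ∪ π[d,e](R)) → 6
  S → 3
  ρ[d/b](S) → 3
  ρ[e/f](ρ[d/b](S)) → 3
  π[d,e](ρ[e/f](ρ[d/b](S))) → 3
  ((R ∪ π[d,e](R)) ∪ π[d,e](ρ[e/f](ρ[d/b](S)))) → 9

|E| = 9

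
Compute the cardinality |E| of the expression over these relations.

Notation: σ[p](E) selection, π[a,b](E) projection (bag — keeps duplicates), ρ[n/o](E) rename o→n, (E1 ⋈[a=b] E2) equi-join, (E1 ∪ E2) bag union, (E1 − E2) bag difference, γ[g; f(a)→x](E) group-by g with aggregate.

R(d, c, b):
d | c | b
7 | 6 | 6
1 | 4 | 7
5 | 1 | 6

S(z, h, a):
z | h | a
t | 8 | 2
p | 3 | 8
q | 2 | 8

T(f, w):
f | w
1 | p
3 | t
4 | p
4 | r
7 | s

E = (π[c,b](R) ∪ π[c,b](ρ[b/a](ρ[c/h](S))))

Per-node cardinality:
  R → 3
  π[c,b](R) → 3
  S → 3
  ρ[c/h](S) → 3
  ρ[b/a](ρ[c/h](S)) → 3
  π[c,b](ρ[b/a](ρ[c/h](S))) → 3
  (π[c,b](R) ∪ π[c,b](ρ[b/a](ρ[c/h](S)))) → 6

|E| = 6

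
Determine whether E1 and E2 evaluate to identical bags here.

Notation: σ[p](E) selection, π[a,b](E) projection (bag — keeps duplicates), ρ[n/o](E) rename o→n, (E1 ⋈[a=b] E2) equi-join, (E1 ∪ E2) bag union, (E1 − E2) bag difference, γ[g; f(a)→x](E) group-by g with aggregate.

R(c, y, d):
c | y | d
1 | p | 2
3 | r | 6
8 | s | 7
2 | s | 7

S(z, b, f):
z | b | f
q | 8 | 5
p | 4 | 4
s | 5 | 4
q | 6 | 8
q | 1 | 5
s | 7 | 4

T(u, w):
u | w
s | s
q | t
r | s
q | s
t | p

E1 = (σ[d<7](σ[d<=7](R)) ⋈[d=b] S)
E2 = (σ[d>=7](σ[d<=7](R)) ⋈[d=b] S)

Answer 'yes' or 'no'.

E1 row counts bottom-up:
  R → 4
  σ[d<=7](R) → 4
  σ[d<7](σ[d<=7](R)) → 2
  S → 6
  (σ[d<7](σ[d<=7](R)) ⋈[d=b] S) → 1
E2 row counts bottom-up:
  R → 4
  σ[d<=7](R) → 4
  σ[d>=7](σ[d<=7](R)) → 2
  S → 6
  (σ[d>=7](σ[d<=7](R)) ⋈[d=b] S) → 2

E1 result:
c | y | d | z | b | f
3 | r | 6 | q | 6 | 8
E2 result:
c | y | d | z | b | f
2 | s | 7 | s | 7 | 4
8 | s | 7 | s | 7 | 4
Witness: (8, 's', 7, 's', 7, 4) appears 0× in E1 but 1× in E2.

no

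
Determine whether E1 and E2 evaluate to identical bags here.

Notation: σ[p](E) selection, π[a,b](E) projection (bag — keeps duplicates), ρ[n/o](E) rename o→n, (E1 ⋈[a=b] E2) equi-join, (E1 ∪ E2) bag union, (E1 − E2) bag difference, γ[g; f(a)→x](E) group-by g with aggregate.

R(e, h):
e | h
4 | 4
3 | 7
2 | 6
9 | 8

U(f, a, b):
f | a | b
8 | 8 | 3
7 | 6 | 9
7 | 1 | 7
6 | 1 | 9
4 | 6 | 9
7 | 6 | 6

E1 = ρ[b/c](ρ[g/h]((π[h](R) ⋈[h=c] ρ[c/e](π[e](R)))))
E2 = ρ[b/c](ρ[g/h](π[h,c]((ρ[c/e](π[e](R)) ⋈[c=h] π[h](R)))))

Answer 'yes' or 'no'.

E1 row counts bottom-up:
  R → 4
  π[h](R) → 4
  R → 4
  π[e](R) → 4
  ρ[c/e](π[e](R)) → 4
  (π[h](R) ⋈[h=c] ρ[c/e](π[e](R))) → 1
  ρ[g/h]((π[h](R) ⋈[h=c] ρ[c/e](π[e](R)))) → 1
  ρ[b/c](ρ[g/h]((π[h](R) ⋈[h=c] ρ[c/e](π[e](R))))) → 1
E2 row counts bottom-up:
  R → 4
  π[e](R) → 4
  ρ[c/e](π[e](R)) → 4
  R → 4
  π[h](R) → 4
  (ρ[c/e](π[e](R)) ⋈[c=h] π[h](R)) → 1
  π[h,c]((ρ[c/e](π[e](R)) ⋈[c=h] π[h](R))) → 1
  ρ[g/h](π[h,c]((ρ[c/e](π[e](R)) ⋈[c=h] π[h](R)))) → 1
  ρ[b/c](ρ[g/h](π[h,c]((ρ[c/e](π[e](R)) ⋈[c=h] π[h](R))))) → 1

E1 and E2 produce the same multiset:
g | b
4 | 4

yes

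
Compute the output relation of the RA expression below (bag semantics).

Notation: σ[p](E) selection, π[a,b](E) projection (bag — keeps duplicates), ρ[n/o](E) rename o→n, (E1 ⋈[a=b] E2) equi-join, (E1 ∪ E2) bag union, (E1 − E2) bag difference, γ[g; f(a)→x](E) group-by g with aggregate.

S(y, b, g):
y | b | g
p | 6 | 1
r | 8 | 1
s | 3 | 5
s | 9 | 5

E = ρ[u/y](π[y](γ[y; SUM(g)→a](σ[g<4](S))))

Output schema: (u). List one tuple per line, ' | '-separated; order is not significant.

Subexpression sizes:
  S → 4
  σ[g<4](S) → 2
  γ[y; SUM(g)→a](σ[g<4](S)) → 2
  π[y](γ[y; SUM(g)→a](σ[g<4](S))) → 2
  ρ[u/y](π[y](γ[y; SUM(g)→a](σ[g<4](S)))) → 2

== RESULT ==
u
p
r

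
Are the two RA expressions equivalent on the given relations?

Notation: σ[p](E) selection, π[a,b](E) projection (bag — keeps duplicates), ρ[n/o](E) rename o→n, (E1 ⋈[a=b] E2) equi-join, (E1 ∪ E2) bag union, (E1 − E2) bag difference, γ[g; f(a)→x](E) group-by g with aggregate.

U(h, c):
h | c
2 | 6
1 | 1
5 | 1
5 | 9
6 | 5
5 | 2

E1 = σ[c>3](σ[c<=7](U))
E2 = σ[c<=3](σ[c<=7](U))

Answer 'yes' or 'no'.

E1 row counts bottom-up:
  U → 6
  σ[c<=7](U) → 5
  σ[c>3](σ[c<=7](U)) → 2
E2 row counts bottom-up:
  U → 6
  σ[c<=7](U) → 5
  σ[c<=3](σ[c<=7](U)) → 3

E1 result:
h | c
2 | 6
6 | 5
E2 result:
h | c
1 | 1
5 | 1
5 | 2
Witness: (2, 6) appears 1× in E1 but 0× in E2.

no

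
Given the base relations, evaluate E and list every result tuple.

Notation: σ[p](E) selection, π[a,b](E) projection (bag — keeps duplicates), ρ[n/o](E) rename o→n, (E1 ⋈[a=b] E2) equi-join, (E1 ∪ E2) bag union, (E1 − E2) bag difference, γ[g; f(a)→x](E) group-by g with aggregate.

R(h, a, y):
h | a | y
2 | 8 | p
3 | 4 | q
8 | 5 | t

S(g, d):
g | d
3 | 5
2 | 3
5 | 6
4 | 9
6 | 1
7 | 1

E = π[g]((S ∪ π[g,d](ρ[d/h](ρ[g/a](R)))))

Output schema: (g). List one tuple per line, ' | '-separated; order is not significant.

Row counts bottom-up:
  S → 6
  R → 3
  ρ[g/a](R) → 3
  ρ[d/h](ρ[g/a](R)) → 3
  π[g,d](ρ[d/h](ρ[g/a](R))) → 3
  (S ∪ π[g,d](ρ[d/h](ρ[g/a](R)))) → 9
  π[g]((S ∪ π[g,d](ρ[d/h](ρ[g/a](R))))) → 9

== RESULT ==
g
2
3
4
4
5
5
6
7
8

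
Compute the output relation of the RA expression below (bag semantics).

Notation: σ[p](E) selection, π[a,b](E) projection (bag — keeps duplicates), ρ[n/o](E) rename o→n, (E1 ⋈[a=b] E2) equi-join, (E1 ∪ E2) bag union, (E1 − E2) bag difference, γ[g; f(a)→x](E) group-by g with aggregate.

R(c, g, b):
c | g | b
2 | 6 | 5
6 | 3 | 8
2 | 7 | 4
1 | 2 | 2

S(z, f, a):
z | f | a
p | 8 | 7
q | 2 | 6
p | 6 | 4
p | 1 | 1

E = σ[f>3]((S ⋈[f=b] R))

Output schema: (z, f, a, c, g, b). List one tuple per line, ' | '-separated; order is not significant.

Row counts bottom-up:
  S → 4
  R → 4
  (S ⋈[f=b] R) → 2
  σ[f>3]((S ⋈[f=b] R)) → 1

== RESULT ==
z | f | a | c | g | b
p | 8 | 7 | 6 | 3 | 8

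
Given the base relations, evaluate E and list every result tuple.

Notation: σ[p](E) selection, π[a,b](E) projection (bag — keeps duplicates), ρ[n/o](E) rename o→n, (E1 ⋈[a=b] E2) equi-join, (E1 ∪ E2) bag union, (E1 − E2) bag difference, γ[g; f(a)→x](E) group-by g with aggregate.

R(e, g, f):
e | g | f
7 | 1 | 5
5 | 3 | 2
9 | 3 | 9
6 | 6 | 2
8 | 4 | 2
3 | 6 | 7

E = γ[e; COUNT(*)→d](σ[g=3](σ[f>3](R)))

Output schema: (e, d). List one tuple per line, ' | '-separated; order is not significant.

Stepwise |·|:
  R → 6
  σ[f>3](R) → 3
  σ[g=3](σ[f>3](R)) → 1
  γ[e; COUNT(*)→d](σ[g=3](σ[f>3](R))) → 1

== RESULT ==
e | d
9 | 1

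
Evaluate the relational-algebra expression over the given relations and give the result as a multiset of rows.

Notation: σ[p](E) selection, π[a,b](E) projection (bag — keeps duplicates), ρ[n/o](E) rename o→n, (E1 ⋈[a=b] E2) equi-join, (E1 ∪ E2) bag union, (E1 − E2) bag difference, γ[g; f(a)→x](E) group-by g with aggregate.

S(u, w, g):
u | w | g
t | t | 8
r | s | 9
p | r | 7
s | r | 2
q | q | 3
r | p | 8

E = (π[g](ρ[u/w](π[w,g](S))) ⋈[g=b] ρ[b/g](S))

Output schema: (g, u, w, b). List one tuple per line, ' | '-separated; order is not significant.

Subexpression sizes:
  S → 6
  π[w,g](S) → 6
  ρ[u/w](π[w,g](S)) → 6
  π[g](ρ[u/w](π[w,g](S))) → 6
  S → 6
  ρ[b/g](S) → 6
  (π[g](ρ[u/w](π[w,g](S))) ⋈[g=b] ρ[b/g](S)) → 8

== RESULT ==
g | u | w | b
2 | s | r | 2
3 | q | q | 3
7 | p | r | 7
8 | r | p | 8
8 | r | p | 8
8 | t | t | 8
8 | t | t | 8
9 | r | s | 9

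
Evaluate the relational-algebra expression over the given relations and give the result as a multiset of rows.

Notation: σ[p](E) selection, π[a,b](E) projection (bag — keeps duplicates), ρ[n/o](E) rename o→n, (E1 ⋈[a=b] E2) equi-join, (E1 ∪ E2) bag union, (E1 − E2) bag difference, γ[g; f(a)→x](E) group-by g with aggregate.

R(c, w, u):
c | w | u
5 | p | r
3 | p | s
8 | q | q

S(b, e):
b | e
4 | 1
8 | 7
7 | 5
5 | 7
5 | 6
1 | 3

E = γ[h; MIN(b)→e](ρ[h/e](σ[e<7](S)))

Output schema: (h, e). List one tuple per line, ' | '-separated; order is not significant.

Row counts bottom-up:
  S → 6
  σ[e<7](S) → 4
  ρ[h/e](σ[e<7](S)) → 4
  γ[h; MIN(b)→e](ρ[h/e](σ[e<7](S))) → 4

== RESULT ==
h | e
1 | 4
3 | 1
5 | 7
6 | 5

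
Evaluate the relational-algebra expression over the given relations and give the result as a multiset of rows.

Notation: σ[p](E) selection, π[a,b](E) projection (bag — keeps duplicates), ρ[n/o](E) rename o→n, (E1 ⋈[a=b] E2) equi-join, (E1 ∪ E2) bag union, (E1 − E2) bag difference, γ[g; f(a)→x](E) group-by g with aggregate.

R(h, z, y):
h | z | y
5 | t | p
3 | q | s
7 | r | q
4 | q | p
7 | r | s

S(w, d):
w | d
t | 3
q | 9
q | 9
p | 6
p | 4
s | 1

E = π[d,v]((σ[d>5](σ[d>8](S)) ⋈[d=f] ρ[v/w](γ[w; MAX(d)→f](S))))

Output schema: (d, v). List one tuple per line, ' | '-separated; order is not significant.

Stepwise |·|:
  S → 6
  σ[d>8](S) → 2
  σ[d>5](σ[d>8](S)) → 2
  S → 6
  γ[w; MAX(d)→f](S) → 4
  ρ[v/w](γ[w; MAX(d)→f](S)) → 4
  (σ[d>5](σ[d>8](S)) ⋈[d=f] ρ[v/w](γ[w; MAX(d)→f](S))) → 2
  π[d,v]((σ[d>5](σ[d>8](S)) ⋈[d=f] ρ[v/w](γ[w; MAX(d)→f](S)))) → 2

== RESULT ==
d | v
9 | q
9 | q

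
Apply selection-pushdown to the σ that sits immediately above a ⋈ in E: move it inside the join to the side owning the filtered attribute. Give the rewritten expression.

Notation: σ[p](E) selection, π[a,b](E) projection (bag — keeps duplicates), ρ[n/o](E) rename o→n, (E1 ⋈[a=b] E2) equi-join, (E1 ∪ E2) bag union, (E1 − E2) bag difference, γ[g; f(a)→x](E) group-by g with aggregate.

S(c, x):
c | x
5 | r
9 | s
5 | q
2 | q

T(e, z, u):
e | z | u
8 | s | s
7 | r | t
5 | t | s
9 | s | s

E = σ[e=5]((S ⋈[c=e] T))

σ filters on e, owned by the right side.
E' = (S ⋈[c=e] σ[e=5](T))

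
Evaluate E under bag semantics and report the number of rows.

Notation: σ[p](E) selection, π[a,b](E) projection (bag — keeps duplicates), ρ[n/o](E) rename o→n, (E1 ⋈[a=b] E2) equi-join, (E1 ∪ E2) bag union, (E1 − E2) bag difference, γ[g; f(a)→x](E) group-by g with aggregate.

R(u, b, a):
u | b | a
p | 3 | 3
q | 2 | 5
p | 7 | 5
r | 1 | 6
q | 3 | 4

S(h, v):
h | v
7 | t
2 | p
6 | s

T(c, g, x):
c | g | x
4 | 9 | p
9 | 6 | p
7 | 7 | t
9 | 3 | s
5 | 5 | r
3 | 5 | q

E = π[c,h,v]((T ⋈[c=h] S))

Stepwise |·|:
  T → 6
  S → 3
  (T ⋈[c=h] S) → 1
  π[c,h,v]((T ⋈[c=h] S)) → 1

|E| = 1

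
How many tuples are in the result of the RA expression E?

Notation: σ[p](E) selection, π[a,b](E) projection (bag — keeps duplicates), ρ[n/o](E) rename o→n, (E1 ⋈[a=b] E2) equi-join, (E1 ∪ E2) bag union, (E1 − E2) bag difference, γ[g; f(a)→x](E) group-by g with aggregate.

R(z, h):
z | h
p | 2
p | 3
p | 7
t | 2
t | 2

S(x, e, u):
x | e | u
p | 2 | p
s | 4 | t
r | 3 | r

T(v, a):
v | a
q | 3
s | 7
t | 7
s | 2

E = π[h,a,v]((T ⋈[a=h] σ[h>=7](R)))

Per-node cardinality:
  T → 4
  R → 5
  σ[h>=7](R) → 1
  (T ⋈[a=h] σ[h>=7](R)) → 2
  π[h,a,v]((T ⋈[a=h] σ[h>=7](R))) → 2

|E| = 2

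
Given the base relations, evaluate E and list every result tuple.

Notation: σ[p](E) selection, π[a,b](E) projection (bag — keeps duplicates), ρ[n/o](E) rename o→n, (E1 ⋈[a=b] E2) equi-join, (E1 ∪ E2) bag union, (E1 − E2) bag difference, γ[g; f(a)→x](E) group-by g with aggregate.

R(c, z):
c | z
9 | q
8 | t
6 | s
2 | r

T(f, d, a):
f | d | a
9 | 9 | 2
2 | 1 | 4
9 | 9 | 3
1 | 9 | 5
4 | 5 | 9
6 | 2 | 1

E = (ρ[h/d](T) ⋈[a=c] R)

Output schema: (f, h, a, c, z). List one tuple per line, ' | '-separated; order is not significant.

Per-node cardinality:
  T → 6
  ρ[h/d](T) → 6
  R → 4
  (ρ[h/d](T) ⋈[a=c] R) → 2

== RESULT ==
f | h | a | c | z
4 | 5 | 9 | 9 | q
9 | 9 | 2 | 2 | r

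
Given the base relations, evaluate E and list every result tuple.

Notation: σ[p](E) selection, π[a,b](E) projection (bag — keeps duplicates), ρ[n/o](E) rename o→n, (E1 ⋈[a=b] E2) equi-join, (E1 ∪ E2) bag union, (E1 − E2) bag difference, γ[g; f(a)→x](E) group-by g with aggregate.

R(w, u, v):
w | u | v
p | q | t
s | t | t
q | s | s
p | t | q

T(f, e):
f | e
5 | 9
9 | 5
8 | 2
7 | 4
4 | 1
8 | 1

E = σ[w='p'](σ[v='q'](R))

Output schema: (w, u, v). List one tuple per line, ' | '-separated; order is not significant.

Per-node cardinality:
  R → 4
  σ[v='q'](R) → 1
  σ[w='p'](σ[v='q'](R)) → 1

== RESULT ==
w | u | v
p | t | q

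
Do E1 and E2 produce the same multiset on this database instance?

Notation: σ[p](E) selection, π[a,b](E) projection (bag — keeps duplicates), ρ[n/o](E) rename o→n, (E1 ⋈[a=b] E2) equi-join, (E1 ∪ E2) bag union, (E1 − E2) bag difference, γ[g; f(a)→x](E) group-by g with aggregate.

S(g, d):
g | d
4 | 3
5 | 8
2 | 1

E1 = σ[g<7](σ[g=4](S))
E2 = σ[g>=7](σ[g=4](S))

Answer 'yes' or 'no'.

E1 subexpression sizes:
  S → 3
  σ[g=4](S) → 1
  σ[g<7](σ[g=4](S)) → 1
E2 subexpression sizes:
  S → 3
  σ[g=4](S) → 1
  σ[g>=7](σ[g=4](S)) → 0

E1 result:
g | d
4 | 3
E2 result:
g | d
(0 rows)
Witness: (4, 3) appears 1× in E1 but 0× in E2.

no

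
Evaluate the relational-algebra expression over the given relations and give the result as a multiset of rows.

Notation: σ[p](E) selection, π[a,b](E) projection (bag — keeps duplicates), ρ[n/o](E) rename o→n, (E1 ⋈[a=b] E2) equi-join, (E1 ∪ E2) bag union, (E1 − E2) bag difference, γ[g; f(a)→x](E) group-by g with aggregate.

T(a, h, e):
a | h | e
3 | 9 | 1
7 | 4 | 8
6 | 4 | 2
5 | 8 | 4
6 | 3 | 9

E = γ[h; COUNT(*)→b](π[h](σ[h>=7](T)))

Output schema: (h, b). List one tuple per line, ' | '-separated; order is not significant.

Per-node cardinality:
  T → 5
  σ[h>=7](T) → 2
  π[h](σ[h>=7](T)) → 2
  γ[h; COUNT(*)→b](π[h](σ[h>=7](T))) → 2

== RESULT ==
h | b
8 | 1
9 | 1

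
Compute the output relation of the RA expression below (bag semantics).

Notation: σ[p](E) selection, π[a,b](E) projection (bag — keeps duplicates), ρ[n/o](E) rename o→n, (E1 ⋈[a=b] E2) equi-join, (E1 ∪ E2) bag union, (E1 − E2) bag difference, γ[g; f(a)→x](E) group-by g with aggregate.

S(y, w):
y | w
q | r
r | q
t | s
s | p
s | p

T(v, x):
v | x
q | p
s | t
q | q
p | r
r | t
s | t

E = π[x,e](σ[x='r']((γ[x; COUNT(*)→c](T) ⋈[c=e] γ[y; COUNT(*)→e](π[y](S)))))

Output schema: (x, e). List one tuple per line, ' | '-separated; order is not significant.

Per-node cardinality:
  T → 6
  γ[x; COUNT(*)→c](T) → 4
  S → 5
  π[y](S) → 5
  γ[y; COUNT(*)→e](π[y](S)) → 4
  (γ[x; COUNT(*)→c](T) ⋈[c=e] γ[y; COUNT(*)→e](π[y](S))) → 9
  σ[x='r']((γ[x; COUNT(*)→c](T) ⋈[c=e] γ[y; COUNT(*)→e](π[y](S)))) → 3
  π[x,e](σ[x='r']((γ[x; COUNT(*)→c](T) ⋈[c=e] γ[y; COUNT(*)→e](π[y](S))))) → 3

== RESULT ==
x | e
r | 1
r | 1
r | 1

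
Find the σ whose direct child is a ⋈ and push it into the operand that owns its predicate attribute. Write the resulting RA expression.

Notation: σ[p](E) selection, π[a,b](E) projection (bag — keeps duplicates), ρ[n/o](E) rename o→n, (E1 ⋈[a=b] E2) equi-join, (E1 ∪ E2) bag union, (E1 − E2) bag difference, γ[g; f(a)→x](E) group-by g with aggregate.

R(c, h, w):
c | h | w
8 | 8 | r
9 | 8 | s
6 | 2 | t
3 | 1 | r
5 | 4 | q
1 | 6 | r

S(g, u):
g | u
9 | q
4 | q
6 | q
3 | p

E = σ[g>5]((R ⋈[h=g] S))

σ filters on g, owned by the right side.
E' = (R ⋈[h=g] σ[g>5](S))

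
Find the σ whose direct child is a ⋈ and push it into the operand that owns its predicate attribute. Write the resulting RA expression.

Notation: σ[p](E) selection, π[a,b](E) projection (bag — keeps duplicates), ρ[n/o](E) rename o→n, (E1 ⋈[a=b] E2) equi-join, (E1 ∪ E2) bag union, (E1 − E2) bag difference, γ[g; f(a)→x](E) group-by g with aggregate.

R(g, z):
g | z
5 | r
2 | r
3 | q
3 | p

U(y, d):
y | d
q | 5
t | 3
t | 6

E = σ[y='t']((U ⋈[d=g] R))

σ filters on y, owned by the left side.
E' = (σ[y='t'](U) ⋈[d=g] R)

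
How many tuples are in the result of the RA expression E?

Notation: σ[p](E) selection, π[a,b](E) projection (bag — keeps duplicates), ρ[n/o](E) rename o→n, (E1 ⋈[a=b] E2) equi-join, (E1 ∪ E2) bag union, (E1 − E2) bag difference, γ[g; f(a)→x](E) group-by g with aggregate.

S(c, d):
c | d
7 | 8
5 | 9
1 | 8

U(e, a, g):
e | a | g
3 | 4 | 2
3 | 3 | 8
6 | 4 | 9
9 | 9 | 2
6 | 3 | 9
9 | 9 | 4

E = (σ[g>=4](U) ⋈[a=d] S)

Row counts bottom-up:
  U → 6
  σ[g>=4](U) → 4
  S → 3
  (σ[g>=4](U) ⋈[a=d] S) → 1

|E| = 1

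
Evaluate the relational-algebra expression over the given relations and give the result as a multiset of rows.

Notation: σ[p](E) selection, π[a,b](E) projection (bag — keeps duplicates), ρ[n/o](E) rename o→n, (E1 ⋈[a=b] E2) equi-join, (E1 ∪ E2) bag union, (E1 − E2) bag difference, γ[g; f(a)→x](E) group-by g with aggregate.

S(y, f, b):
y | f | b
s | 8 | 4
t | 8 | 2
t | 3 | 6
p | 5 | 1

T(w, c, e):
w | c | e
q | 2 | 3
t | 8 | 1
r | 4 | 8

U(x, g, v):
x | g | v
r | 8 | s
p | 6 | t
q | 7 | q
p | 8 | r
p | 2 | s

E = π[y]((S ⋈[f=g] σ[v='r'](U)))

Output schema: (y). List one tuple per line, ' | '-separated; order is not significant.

Per-node cardinality:
  S → 4
  U → 5
  σ[v='r'](U) → 1
  (S ⋈[f=g] σ[v='r'](U)) → 2
  π[y]((S ⋈[f=g] σ[v='r'](U))) → 2

== RESULT ==
y
s
t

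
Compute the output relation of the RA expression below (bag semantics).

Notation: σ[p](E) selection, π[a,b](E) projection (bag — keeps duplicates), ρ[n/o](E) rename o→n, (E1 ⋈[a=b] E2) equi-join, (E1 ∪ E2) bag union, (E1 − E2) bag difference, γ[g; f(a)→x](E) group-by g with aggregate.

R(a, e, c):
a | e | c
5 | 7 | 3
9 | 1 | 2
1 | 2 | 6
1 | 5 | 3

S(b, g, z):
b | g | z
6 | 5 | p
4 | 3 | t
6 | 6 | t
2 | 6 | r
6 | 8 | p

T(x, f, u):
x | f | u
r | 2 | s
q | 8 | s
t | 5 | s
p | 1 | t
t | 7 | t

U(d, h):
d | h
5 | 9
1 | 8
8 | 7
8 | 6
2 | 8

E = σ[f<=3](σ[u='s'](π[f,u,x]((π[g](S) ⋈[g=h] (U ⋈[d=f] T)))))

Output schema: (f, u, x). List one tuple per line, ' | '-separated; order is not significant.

Row counts bottom-up:
  S → 5
  π[g](S) → 5
  U → 5
  T → 5
  (U ⋈[d=f] T) → 5
  (π[g](S) ⋈[g=h] (U ⋈[d=f] T)) → 4
  π[f,u,x]((π[g](S) ⋈[g=h] (U ⋈[d=f] T))) → 4
  σ[u='s'](π[f,u,x]((π[g](S) ⋈[g=h] (U ⋈[d=f] T)))) → 3
  σ[f<=3](σ[u='s'](π[f,u,x]((π[g](S) ⋈[g=h] (U ⋈[d=f] T))))) → 1

== RESULT ==
f | u | x
2 | s | r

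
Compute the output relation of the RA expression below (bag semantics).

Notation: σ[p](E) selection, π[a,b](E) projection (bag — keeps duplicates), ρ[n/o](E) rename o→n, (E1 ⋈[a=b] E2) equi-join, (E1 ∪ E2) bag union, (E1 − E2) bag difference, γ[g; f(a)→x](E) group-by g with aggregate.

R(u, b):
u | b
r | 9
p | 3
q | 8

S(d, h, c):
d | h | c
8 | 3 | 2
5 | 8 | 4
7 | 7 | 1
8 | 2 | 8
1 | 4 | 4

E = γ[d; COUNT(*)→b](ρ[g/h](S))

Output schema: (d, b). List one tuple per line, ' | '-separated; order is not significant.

Row counts bottom-up:
  S → 5
  ρ[g/h](S) → 5
  γ[d; COUNT(*)→b](ρ[g/h](S)) → 4

== RESULT ==
d | b
1 | 1
5 | 1
7 | 1
8 | 2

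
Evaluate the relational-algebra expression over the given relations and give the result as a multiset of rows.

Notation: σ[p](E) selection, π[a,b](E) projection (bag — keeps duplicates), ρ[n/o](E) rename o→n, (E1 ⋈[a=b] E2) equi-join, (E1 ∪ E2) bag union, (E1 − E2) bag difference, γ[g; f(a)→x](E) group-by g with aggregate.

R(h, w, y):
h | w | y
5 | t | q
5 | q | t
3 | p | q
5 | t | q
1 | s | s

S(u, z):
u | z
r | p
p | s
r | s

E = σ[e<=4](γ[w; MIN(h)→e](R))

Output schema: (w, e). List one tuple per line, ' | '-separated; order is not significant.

Row counts bottom-up:
  R → 5
  γ[w; MIN(h)→e](R) → 4
  σ[e<=4](γ[w; MIN(h)→e](R)) → 2

== RESULT ==
w | e
p | 3
s | 1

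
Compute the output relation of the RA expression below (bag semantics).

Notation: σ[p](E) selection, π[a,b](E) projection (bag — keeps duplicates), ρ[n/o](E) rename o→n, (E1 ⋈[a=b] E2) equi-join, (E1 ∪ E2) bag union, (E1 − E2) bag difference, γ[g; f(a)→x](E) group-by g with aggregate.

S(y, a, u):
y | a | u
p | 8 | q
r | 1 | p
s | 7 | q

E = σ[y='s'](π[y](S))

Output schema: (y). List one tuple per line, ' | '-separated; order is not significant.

Per-node cardinality:
  S → 3
  π[y](S) → 3
  σ[y='s'](π[y](S)) → 1

== RESULT ==
y
s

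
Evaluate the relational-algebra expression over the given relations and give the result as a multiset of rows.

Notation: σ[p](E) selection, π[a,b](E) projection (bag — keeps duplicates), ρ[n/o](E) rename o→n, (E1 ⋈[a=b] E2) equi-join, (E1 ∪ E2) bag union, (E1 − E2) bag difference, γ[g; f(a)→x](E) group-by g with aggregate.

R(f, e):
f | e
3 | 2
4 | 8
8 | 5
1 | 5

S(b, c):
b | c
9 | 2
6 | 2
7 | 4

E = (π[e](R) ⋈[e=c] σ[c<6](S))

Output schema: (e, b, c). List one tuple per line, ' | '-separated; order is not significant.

Stepwise |·|:
  R → 4
  π[e](R) → 4
  S → 3
  σ[c<6](S) → 3
  (π[e](R) ⋈[e=c] σ[c<6](S)) → 2

== RESULT ==
e | b | c
2 | 6 | 2
2 | 9 | 2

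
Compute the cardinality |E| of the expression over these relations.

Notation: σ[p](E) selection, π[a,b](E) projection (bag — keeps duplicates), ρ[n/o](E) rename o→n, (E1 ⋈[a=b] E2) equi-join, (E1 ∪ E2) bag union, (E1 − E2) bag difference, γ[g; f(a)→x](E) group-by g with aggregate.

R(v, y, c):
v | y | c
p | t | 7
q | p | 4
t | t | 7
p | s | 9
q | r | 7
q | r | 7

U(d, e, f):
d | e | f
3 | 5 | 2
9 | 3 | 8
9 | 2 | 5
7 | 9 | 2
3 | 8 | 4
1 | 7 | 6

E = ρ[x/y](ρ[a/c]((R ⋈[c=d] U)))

Row counts bottom-up:
  R → 6
  U → 6
  (R ⋈[c=d] U) → 6
  ρ[a/c]((R ⋈[c=d] U)) → 6
  ρ[x/y](ρ[a/c]((R ⋈[c=d] U))) → 6

|E| = 6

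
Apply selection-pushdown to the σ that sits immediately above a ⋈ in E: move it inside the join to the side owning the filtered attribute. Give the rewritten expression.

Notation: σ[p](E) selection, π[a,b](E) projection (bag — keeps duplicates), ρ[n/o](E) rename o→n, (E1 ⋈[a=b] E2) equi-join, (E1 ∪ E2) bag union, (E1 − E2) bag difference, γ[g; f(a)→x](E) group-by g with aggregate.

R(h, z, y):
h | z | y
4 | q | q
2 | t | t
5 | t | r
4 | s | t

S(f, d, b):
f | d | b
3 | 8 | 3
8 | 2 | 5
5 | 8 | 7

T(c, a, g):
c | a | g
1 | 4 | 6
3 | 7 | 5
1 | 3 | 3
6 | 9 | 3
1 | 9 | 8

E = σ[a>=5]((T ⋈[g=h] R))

σ filters on a, owned by the left side.
E' = (σ[a>=5](T) ⋈[g=h] R)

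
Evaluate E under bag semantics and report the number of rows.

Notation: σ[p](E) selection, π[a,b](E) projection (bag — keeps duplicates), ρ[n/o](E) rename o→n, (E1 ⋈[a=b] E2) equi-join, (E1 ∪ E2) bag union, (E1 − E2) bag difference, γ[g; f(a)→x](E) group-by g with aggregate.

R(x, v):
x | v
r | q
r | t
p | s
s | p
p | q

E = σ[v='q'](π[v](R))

Stepwise |·|:
  R → 5
  π[v](R) → 5
  σ[v='q'](π[v](R)) → 2

|E| = 2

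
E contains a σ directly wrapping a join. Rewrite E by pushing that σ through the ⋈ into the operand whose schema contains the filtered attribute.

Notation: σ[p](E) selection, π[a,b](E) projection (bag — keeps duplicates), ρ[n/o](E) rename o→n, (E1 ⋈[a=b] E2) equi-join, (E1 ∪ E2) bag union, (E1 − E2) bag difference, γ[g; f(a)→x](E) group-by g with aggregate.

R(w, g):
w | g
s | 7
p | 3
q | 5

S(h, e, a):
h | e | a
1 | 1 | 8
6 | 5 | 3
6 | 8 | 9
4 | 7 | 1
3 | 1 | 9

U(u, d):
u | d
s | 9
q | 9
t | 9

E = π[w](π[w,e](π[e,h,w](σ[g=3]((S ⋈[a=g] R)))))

σ filters on g, owned by the right side.
E' = π[w](π[w,e](π[e,h,w]((S ⋈[a=g] σ[g=3](R)))))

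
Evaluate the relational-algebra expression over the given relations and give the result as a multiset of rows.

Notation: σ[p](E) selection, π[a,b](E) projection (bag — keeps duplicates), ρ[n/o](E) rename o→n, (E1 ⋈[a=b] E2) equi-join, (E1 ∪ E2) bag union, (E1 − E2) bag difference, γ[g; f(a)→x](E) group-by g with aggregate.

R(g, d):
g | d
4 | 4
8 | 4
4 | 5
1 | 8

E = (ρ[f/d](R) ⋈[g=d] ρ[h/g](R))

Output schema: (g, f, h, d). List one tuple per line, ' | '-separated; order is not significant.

Per-node cardinality:
  R → 4
  ρ[f/d](R) → 4
  R → 4
  ρ[h/g](R) → 4
  (ρ[f/d](R) ⋈[g=d] ρ[h/g](R)) → 5

== RESULT ==
g | f | h | d
4 | 4 | 4 | 4
4 | 4 | 8 | 4
4 | 5 | 4 | 4
4 | 5 | 8 | 4
8 | 4 | 1 | 8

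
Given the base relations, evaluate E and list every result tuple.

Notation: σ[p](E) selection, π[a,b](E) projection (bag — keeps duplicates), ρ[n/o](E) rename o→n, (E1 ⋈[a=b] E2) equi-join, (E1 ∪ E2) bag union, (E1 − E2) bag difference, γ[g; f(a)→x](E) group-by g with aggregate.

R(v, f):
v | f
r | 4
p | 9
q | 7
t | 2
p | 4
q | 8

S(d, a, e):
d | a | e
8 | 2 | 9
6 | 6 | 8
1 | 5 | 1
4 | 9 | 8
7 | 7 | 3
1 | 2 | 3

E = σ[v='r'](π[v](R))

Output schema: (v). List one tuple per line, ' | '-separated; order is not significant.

Subexpression sizes:
  R → 6
  π[v](R) → 6
  σ[v='r'](π[v](R)) → 1

== RESULT ==
v
r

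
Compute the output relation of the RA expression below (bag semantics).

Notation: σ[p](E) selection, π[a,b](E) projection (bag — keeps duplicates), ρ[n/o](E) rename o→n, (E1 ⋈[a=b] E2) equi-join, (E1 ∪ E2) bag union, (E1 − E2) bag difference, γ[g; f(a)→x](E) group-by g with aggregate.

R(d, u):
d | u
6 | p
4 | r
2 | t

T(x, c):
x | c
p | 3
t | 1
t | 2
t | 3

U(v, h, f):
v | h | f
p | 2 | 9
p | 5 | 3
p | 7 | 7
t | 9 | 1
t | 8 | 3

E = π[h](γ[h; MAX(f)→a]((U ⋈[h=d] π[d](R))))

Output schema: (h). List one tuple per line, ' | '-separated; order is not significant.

Per-node cardinality:
  U → 5
  R → 3
  π[d](R) → 3
  (U ⋈[h=d] π[d](R)) → 1
  γ[h; MAX(f)→a]((U ⋈[h=d] π[d](R))) → 1
  π[h](γ[h; MAX(f)→a]((U ⋈[h=d] π[d](R)))) → 1

== RESULT ==
h
2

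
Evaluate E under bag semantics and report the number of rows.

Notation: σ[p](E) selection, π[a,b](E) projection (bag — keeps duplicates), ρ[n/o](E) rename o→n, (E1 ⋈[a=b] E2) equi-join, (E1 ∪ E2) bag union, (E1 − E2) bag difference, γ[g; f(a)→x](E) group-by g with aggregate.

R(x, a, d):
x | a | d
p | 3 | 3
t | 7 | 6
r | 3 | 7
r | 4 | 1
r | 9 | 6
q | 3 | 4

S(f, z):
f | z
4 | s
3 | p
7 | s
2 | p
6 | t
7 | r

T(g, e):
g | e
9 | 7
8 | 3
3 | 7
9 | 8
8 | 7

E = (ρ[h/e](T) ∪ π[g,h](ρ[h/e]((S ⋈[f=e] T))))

Subexpression sizes:
  T → 5
  ρ[h/e](T) → 5
  S → 6
  T → 5
  (S ⋈[f=e] T) → 7
  ρ[h/e]((S ⋈[f=e] T)) → 7
  π[g,h](ρ[h/e]((S ⋈[f=e] T))) → 7
  (ρ[h/e](T) ∪ π[g,h](ρ[h/e]((S ⋈[f=e] T)))) → 12

|E| = 12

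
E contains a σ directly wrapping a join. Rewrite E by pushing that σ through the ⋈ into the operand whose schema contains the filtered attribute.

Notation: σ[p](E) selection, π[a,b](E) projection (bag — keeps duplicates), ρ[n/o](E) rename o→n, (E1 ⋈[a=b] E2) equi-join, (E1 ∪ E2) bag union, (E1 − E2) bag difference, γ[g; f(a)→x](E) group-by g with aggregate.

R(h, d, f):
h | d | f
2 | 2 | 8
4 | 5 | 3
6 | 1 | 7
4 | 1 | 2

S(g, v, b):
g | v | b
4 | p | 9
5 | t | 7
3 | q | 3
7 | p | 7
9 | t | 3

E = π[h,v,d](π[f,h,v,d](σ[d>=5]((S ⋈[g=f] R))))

σ filters on d, owned by the right side.
E' = π[h,v,d](π[f,h,v,d]((S ⋈[g=f] σ[d>=5](R))))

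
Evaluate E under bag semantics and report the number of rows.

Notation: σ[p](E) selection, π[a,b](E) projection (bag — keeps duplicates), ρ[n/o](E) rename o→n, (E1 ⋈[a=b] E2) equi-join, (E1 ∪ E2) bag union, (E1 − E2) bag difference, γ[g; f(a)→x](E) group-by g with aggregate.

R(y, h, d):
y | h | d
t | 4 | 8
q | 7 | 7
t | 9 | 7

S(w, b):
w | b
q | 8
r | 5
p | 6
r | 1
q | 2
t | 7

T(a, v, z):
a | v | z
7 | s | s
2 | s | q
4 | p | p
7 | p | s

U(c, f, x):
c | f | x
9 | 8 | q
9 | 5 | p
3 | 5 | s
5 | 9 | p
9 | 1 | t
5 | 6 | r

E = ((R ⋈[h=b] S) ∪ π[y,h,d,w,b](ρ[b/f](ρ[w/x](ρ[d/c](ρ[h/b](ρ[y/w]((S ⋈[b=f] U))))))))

Row counts bottom-up:
  R → 3
  S → 6
  (R ⋈[h=b] S) → 1
  S → 6
  U → 6
  (S ⋈[b=f] U) → 5
  ρ[y/w]((S ⋈[b=f] U)) → 5
  ρ[h/b](ρ[y/w]((S ⋈[b=f] U))) → 5
  ρ[d/c](ρ[h/b](ρ[y/w]((S ⋈[b=f] U)))) → 5
  ρ[w/x](ρ[d/c](ρ[h/b](ρ[y/w]((S ⋈[b=f] U))))) → 5
  ρ[b/f](ρ[w/x](ρ[d/c](ρ[h/b](ρ[y/w]((S ⋈[b=f] U)))))) → 5
  π[y,h,d,w,b](ρ[b/f](ρ[w/x](ρ[d/c](ρ[h/b](ρ[y/w]((S ⋈[b=f] U))))))) → 5
  ((R ⋈[h=b] S) ∪ π[y,h,d,w,b](ρ[b/f](ρ[w/x](ρ[d/c](ρ[h/b](ρ[y/w]((S ⋈[b=f] U)))))))) → 6

|E| = 6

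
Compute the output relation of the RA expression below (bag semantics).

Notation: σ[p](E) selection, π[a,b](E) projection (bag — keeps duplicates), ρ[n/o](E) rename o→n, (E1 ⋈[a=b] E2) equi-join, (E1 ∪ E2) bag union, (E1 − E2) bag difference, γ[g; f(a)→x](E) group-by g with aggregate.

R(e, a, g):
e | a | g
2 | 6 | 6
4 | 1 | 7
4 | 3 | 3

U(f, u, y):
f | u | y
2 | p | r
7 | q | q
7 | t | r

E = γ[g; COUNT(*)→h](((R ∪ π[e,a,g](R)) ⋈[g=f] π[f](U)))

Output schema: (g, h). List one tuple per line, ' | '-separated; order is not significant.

Row counts bottom-up:
  R → 3
  R → 3
  π[e,a,g](R) → 3
  (R ∪ π[e,a,g](R)) → 6
  U → 3
  π[f](U) → 3
  ((R ∪ π[e,a,g](R)) ⋈[g=f] π[f](U)) → 4
  γ[g; COUNT(*)→h](((R ∪ π[e,a,g](R)) ⋈[g=f] π[f](U))) → 1

== RESULT ==
g | h
7 | 4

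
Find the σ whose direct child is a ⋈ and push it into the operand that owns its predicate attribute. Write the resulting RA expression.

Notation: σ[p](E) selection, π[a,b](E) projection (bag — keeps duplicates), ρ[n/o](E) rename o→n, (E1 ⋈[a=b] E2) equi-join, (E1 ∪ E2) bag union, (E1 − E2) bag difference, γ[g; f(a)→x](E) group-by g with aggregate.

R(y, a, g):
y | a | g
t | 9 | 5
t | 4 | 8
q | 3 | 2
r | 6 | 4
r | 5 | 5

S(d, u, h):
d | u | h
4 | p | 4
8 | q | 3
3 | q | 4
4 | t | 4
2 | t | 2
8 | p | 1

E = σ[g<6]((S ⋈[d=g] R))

σ filters on g, owned by the right side.
E' = (S ⋈[d=g] σ[g<6](R))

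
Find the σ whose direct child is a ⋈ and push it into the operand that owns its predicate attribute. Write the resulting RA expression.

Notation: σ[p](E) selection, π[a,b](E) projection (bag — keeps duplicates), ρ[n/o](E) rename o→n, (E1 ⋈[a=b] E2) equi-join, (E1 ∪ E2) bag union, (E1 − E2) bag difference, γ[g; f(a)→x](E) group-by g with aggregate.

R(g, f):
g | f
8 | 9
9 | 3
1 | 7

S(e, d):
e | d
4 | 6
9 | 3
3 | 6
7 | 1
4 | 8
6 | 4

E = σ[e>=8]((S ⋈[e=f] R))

σ filters on e, owned by the left side.
E' = (σ[e>=8](S) ⋈[e=f] R)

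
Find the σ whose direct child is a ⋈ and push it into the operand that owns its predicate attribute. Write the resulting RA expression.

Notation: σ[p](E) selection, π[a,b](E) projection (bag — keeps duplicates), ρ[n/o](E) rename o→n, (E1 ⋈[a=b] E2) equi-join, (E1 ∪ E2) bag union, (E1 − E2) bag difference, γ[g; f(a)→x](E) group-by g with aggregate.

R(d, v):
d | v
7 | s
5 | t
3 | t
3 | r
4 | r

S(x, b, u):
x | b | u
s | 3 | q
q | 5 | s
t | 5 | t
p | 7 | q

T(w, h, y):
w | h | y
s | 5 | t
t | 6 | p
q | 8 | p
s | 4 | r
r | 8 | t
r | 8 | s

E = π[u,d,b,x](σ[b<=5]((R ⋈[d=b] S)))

σ filters on b, owned by the right side.
E' = π[u,d,b,x]((R ⋈[d=b] σ[b<=5](S)))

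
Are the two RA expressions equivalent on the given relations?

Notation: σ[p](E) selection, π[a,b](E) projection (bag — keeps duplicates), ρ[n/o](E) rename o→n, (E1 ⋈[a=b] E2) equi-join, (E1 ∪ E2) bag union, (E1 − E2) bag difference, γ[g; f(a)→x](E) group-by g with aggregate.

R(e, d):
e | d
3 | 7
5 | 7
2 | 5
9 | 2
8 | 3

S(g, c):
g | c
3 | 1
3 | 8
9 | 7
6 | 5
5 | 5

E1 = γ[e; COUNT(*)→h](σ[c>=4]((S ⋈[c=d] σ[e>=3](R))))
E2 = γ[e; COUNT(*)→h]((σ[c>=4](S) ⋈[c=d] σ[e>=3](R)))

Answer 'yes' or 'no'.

E1 row counts bottom-up:
  S → 5
  R → 5
  σ[e>=3](R) → 4
  (S ⋈[c=d] σ[e>=3](R)) → 2
  σ[c>=4]((S ⋈[c=d] σ[e>=3](R))) → 2
  γ[e; COUNT(*)→h](σ[c>=4]((S ⋈[c=d] σ[e>=3](R)))) → 2
E2 row counts bottom-up:
  S → 5
  σ[c>=4](S) → 4
  R → 5
  σ[e>=3](R) → 4
  (σ[c>=4](S) ⋈[c=d] σ[e>=3](R)) → 2
  γ[e; COUNT(*)→h]((σ[c>=4](S) ⋈[c=d] σ[e>=3](R))) → 2

E1 and E2 produce the same multiset:
e | h
3 | 1
5 | 1

yes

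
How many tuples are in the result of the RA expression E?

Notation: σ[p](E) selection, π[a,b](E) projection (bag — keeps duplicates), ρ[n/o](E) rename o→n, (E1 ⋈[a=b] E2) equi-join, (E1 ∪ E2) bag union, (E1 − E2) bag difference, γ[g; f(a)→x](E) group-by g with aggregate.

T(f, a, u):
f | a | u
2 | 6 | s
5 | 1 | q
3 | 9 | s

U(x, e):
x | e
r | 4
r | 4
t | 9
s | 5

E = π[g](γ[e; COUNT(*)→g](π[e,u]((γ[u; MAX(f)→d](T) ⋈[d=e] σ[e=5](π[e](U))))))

Per-node cardinality:
  T → 3
  γ[u; MAX(f)→d](T) → 2
  U → 4
  π[e](U) → 4
  σ[e=5](π[e](U)) → 1
  (γ[u; MAX(f)→d](T) ⋈[d=e] σ[e=5](π[e](U))) → 1
  π[e,u]((γ[u; MAX(f)→d](T) ⋈[d=e] σ[e=5](π[e](U)))) → 1
  γ[e; COUNT(*)→g](π[e,u]((γ[u; MAX(f)→d](T) ⋈[d=e] σ[e=5](π[e](U))))) → 1
  π[g](γ[e; COUNT(*)→g](π[e,u]((γ[u; MAX(f)→d](T) ⋈[d=e] σ[e=5](π[e](U)))))) → 1

|E| = 1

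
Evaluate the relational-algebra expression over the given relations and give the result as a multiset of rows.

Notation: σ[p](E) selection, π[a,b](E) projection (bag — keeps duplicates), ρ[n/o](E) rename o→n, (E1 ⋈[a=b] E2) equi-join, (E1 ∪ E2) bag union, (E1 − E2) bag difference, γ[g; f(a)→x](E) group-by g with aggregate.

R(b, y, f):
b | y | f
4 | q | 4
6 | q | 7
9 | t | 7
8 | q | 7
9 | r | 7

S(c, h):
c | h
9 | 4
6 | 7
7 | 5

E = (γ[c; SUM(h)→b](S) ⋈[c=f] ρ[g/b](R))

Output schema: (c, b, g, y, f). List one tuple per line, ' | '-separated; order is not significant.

Per-node cardinality:
  S → 3
  γ[c; SUM(h)→b](S) → 3
  R → 5
  ρ[g/b](R) → 5
  (γ[c; SUM(h)→b](S) ⋈[c=f] ρ[g/b](R)) → 4

== RESULT ==
c | b | g | y | f
7 | 5 | 6 | q | 7
7 | 5 | 8 | q | 7
7 | 5 | 9 | r | 7
7 | 5 | 9 | t | 7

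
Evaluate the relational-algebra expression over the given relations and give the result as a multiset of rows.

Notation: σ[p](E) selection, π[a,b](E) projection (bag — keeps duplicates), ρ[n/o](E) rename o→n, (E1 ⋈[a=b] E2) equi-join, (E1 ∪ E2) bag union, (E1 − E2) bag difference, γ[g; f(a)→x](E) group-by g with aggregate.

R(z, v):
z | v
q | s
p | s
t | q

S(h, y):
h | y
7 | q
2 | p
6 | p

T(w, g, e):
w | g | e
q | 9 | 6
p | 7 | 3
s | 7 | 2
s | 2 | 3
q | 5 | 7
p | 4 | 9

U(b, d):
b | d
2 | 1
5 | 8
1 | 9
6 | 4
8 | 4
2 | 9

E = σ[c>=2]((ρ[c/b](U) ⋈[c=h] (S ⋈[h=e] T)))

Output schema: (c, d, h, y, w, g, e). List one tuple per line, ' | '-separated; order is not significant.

Per-node cardinality:
  U → 6
  ρ[c/b](U) → 6
  S → 3
  T → 6
  (S ⋈[h=e] T) → 3
  (ρ[c/b](U) ⋈[c=h] (S ⋈[h=e] T)) → 3
  σ[c>=2]((ρ[c/b](U) ⋈[c=h] (S ⋈[h=e] T))) → 3

== RESULT ==
c | d | h | y | w | g | e
2 | 1 | 2 | p | s | 7 | 2
2 | 9 | 2 | p | s | 7 | 2
6 | 4 | 6 | p | q | 9 | 6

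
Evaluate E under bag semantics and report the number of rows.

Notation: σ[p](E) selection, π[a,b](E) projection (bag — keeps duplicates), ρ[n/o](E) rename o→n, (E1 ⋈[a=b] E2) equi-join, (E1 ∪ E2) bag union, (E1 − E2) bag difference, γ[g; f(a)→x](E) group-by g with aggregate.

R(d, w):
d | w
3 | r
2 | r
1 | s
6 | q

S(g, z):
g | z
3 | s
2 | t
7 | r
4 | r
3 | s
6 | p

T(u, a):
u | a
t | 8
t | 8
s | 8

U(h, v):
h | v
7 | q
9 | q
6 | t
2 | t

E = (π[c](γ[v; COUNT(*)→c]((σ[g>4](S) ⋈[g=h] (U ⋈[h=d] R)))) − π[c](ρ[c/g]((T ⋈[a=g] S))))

Per-node cardinality:
  S → 6
  σ[g>4](S) → 2
  U → 4
  R → 4
  (U ⋈[h=d] R) → 2
  (σ[g>4](S) ⋈[g=h] (U ⋈[h=d] R)) → 1
  γ[v; COUNT(*)→c]((σ[g>4](S) ⋈[g=h] (U ⋈[h=d] R))) → 1
  π[c](γ[v; COUNT(*)→c]((σ[g>4](S) ⋈[g=h] (U ⋈[h=d] R)))) → 1
  T → 3
  S → 6
  (T ⋈[a=g] S) → 0
  ρ[c/g]((T ⋈[a=g] S)) → 0
  π[c](ρ[c/g]((T ⋈[a=g] S))) → 0
  (π[c](γ[v; COUNT(*)→c]((σ[g>4](S) ⋈[g=h] (U ⋈[h=d] R)))) − π[c](ρ[c/g]((T ⋈[a=g] S)))) → 1

|E| = 1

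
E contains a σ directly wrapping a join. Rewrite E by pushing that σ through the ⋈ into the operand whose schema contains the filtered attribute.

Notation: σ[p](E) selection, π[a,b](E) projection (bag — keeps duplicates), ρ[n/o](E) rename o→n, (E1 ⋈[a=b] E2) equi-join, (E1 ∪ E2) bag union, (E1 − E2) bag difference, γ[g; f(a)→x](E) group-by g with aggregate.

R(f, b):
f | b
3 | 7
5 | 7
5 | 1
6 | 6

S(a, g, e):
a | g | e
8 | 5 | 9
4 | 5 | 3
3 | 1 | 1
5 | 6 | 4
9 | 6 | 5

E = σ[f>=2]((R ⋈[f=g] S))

σ filters on f, owned by the left side.
E' = (σ[f>=2](R) ⋈[f=g] S)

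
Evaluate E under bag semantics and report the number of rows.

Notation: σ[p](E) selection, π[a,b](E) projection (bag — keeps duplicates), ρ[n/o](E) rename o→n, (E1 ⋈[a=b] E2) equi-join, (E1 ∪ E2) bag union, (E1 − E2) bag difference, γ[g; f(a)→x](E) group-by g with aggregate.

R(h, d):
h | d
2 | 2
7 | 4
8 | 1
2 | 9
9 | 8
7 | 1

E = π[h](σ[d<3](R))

Subexpression sizes:
  R → 6
  σ[d<3](R) → 3
  π[h](σ[d<3](R)) → 3

|E| = 3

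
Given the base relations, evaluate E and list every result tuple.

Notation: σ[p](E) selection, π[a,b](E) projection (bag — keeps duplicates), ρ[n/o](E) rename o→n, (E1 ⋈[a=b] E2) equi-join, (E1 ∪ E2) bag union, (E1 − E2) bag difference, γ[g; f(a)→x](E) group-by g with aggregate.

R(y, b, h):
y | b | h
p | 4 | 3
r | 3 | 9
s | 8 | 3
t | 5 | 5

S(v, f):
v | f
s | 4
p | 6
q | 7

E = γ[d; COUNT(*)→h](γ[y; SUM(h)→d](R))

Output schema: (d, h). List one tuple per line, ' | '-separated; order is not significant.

Row counts bottom-up:
  R → 4
  γ[y; SUM(h)→d](R) → 4
  γ[d; COUNT(*)→h](γ[y; SUM(h)→d](R)) → 3

== RESULT ==
d | h
3 | 2
5 | 1
9 | 1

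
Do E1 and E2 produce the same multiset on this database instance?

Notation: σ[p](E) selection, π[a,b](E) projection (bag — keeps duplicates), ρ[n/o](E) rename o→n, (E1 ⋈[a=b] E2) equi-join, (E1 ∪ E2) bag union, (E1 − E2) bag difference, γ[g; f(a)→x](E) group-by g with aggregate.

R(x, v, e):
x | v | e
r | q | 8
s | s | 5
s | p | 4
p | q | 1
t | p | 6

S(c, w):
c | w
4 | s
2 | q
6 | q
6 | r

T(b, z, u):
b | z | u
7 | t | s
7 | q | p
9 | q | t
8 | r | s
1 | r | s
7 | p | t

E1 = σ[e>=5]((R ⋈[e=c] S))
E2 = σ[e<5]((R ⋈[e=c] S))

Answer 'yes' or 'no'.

E1 row counts bottom-up:
  R → 5
  S → 4
  (R ⋈[e=c] S) → 3
  σ[e>=5]((R ⋈[e=c] S)) → 2
E2 row counts bottom-up:
  R → 5
  S → 4
  (R ⋈[e=c] S) → 3
  σ[e<5]((R ⋈[e=c] S)) → 1

E1 result:
x | v | e | c | w
t | p | 6 | 6 | q
t | p | 6 | 6 | r
E2 result:
x | v | e | c | w
s | p | 4 | 4 | s
Witness: ('t', 'p', 6, 6, 'r') appears 1× in E1 but 0× in E2.

no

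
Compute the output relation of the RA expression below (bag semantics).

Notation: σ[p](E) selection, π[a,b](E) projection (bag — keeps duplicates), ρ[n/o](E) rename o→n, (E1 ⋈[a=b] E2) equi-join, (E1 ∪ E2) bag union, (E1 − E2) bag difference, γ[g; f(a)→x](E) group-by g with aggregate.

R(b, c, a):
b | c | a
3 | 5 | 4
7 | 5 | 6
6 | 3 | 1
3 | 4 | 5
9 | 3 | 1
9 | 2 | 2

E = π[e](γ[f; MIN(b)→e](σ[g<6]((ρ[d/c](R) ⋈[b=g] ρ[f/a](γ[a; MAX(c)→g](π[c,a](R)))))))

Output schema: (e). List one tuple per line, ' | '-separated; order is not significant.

Row counts bottom-up:
  R → 6
  ρ[d/c](R) → 6
  R → 6
  π[c,a](R) → 6
  γ[a; MAX(c)→g](π[c,a](R)) → 5
  ρ[f/a](γ[a; MAX(c)→g](π[c,a](R))) → 5
  (ρ[d/c](R) ⋈[b=g] ρ[f/a](γ[a; MAX(c)→g](π[c,a](R)))) → 2
  σ[g<6]((ρ[d/c](R) ⋈[b=g] ρ[f/a](γ[a; MAX(c)→g](π[c,a](R))))) → 2
  γ[f; MIN(b)→e](σ[g<6]((ρ[d/c](R) ⋈[b=g] ρ[f/a](γ[a; MAX(c)→g](π[c,a](R)))))) → 1
  π[e](γ[f; MIN(b)→e](σ[g<6]((ρ[d/c](R) ⋈[b=g] ρ[f/a](γ[a; MAX(c)→g](π[c,a](R))))))) → 1

== RESULT ==
e
3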